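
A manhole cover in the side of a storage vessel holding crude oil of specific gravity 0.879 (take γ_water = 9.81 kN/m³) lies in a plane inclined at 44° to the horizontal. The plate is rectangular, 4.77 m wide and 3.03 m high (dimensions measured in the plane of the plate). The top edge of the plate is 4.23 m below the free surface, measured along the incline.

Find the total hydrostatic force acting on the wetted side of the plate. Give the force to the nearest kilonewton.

γ = 0.879 × 9.81 = 8.62299 kN/m³.
Let θ = 44° be the plate's angle to the horizontal; measure y along the incline from where the plane meets the free surface. Vertical depth h = y·sinθ with sinθ = 0.694658.
The centroid lies 3.03/2 = 1.515 m below the top edge, so y_c = 4.23 + 1.515 = 5.745 m and h_c = 5.745 × 0.694658 = 3.99081 m.
A = 4.77 × 3.03 = 14.4531 m².
Resultant F = γ·h_c·A = 8.62299 × 3.99081 × 14.4531 = 497.37 kN.

F ≈ 497 kN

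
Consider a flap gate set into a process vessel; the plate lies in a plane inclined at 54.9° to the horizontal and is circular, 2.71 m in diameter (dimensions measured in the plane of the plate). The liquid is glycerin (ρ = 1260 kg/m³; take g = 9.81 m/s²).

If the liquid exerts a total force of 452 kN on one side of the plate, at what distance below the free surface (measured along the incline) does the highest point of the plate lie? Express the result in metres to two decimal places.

γ = ρg = 1260 × 9.81 / 1000 = 12.3606 kN/m³.
A = π(1.355)² = 5.76804 m².
From F = γ·h_c·A, the centroid depth is h_c = 452/(12.3606 × 5.76804) = 6.33973 m.
Let θ = 54.9° be the plate's angle to the horizontal; measure y along the incline from where the plane meets the free surface. Vertical depth h = y·sinθ with sinθ = 0.818150.
Along the incline, y_c = h_c/sinθ = 6.33973/0.818150 = 7.74886 m.
The centroid is at the centre, 1.355 m below the top of the plate, so the highest point sits at y_top = 7.74886 − 1.355 = 6.39386 m along the incline.

y_top ≈ 6.39 m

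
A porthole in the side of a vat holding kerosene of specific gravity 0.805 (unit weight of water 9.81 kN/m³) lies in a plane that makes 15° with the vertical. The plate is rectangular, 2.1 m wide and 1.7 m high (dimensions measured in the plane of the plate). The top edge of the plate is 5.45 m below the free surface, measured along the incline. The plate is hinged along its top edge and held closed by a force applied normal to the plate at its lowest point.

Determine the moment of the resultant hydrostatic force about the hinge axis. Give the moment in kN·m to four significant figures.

γ = 0.805 × 9.81 = 7.89705 kN/m³.
The plate makes 15° with the vertical, i.e. θ = 90° − 15° = 75° to the horizontal. Measuring y along the incline from the free-surface line, vertical depth h = y·sinθ with sinθ = 0.965926.
The centroid lies 1.7/2 = 0.85 m below the top edge, so y_c = 5.45 + 0.85 = 6.3 m and h_c = 6.3 × 0.965926 = 6.08533 m.
A = 2.1 × 1.7 = 3.57 m².
Resultant F = γ·h_c·A = 7.89705 × 6.08533 × 3.57 = 171.56 kN.
I_c = b·h³/12 = 2.1 × 1.7³/12 = 0.859775 m⁴.
Centre of pressure: y_p = y_c + I_c/(y_c·A) = 6.3 + 0.859775/(6.3 × 3.57) = 6.3 + 0.0382275 = 6.33823 m along the plane.
The resultant acts 0.85 + 0.0382275 = 0.888227 m (along the plate) below the hinge at the top edge, so the moment about the hinge is M = F × 0.888227 = 171.56 × 0.888227 = 152.384 kN·m.

M ≈ 152.4 kN·m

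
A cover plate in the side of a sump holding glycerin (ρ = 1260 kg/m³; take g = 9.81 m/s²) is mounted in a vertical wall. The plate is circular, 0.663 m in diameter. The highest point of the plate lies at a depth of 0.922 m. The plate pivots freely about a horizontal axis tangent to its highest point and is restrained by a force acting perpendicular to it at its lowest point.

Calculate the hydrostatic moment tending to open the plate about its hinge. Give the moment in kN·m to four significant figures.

γ = ρg = 1260 × 9.81 / 1000 = 12.3606 kN/m³.
The centroid is at the centre, 0.3315 m below the top of the plate, so the centroid depth is h_c = 0.922 + 0.3315 = 1.2535 m.
A = π(0.3315)² = 0.345237 m².
Resultant F = γ·h_c·A = 12.3606 × 1.2535 × 0.345237 = 5.34911 kN.
I_c = πr⁴/4 = π × 0.3315⁴/4 = 0.00948471 m⁴.
Centre of pressure: y_p = y_c + I_c/(y_c·A) = 1.2535 + 0.00948471/(1.2535 × 0.345237) = 1.2535 + 0.0219171 = 1.27542 m along the plane.
The resultant acts 0.3315 + 0.0219171 = 0.353417 m (along the plate) below the hinge at the top edge, so the moment about the hinge is M = F × 0.353417 = 5.34911 × 0.353417 = 1.89047 kN·m.

M ≈ 1.890 kN·m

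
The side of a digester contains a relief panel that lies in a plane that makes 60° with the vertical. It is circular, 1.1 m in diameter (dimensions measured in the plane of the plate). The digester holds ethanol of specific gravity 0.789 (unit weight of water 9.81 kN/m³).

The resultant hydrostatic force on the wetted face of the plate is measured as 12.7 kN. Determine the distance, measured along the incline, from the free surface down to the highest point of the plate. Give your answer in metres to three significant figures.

γ = 0.789 × 9.81 = 7.74009 kN/m³.
A = π(0.55)² = 0.950332 m².
From F = γ·h_c·A, the centroid depth is h_c = 12.7/(7.74009 × 0.950332) = 1.72656 m.
The plate makes 60° with the vertical, i.e. θ = 90° − 60° = 30° to the horizontal. Measuring y along the incline from the free-surface line, vertical depth h = y·sinθ with sinθ = 0.500000.
Along the incline, y_c = h_c/sinθ = 1.72656/0.500000 = 3.45312 m.
The centroid is at the centre, 0.55 m below the top of the plate, so the highest point sits at y_top = 3.45312 − 0.55 = 2.90312 m along the incline.

y_top ≈ 2.90 m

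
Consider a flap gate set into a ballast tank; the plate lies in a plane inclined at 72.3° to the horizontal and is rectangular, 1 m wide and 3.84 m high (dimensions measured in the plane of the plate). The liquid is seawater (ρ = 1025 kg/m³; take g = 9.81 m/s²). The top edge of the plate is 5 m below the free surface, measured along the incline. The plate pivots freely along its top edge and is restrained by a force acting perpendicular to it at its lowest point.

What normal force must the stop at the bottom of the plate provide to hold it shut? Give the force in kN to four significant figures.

γ = ρg = 1025 × 9.81 / 1000 = 10.05525 kN/m³.
Let θ = 72.3° be the plate's angle to the horizontal; measure y along the incline from where the plane meets the free surface. Vertical depth h = y·sinθ with sinθ = 0.952661.
The centroid lies 3.84/2 = 1.92 m below the top edge, so y_c = 5 + 1.92 = 6.92 m and h_c = 6.92 × 0.952661 = 6.59241 m.
A = 1 × 3.84 = 3.84 m².
Resultant F = γ·h_c·A = 10.05525 × 6.59241 × 3.84 = 254.547 kN.
I_c = b·h³/12 = 1 × 3.84³/12 = 4.71859 m⁴.
Centre of pressure: y_p = y_c + I_c/(y_c·A) = 6.92 + 4.71859/(6.92 × 3.84) = 6.92 + 0.177572 = 7.09757 m along the plane.
The resultant acts 1.92 + 0.177572 = 2.09757 m (along the plate) below the hinge at the top edge, so the moment about the hinge is M = F × 2.09757 = 254.547 × 2.09757 = 533.93 kN·m.
A normal force at the bottom, 3.84 m from the hinge, must supply this moment: P = 533.93/3.84 = 139.044 kN.

P ≈ 139.0 kN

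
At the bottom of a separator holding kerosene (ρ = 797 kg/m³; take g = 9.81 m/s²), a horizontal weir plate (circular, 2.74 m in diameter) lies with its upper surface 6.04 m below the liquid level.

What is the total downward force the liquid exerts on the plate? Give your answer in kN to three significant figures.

γ = ρg = 797 × 9.81 / 1000 = 7.81857 kN/m³.
The plate is horizontal, so pressure is uniform at p = γ·h = 7.81857 × 6.04 = 47.2242 kN/m².
A = π(1.37)² = 5.89646 m².
F = p·A = 47.2242 × 5.89646 = 278.456 kN.

F ≈ 278 kN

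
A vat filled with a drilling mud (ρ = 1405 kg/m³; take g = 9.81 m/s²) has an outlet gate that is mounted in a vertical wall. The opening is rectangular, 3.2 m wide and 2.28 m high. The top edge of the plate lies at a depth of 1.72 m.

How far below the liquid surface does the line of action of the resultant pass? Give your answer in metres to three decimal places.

γ = ρg = 1405 × 9.81 / 1000 = 13.78305 kN/m³.
The centroid lies 2.28/2 = 1.14 m below the top edge, so the centroid depth is h_c = 1.72 + 1.14 = 2.86 m.
A = 3.2 × 2.28 = 7.296 m².
Resultant F = γ·h_c·A = 13.78305 × 2.86 × 7.296 = 287.605 kN.
I_c = b·h³/12 = 3.2 × 2.28³/12 = 3.16063 m⁴.
Centre of pressure: y_p = y_c + I_c/(y_c·A) = 2.86 + 3.16063/(2.86 × 7.296) = 2.86 + 0.151469 = 3.01147 m along the plane.

h_p = 3.011 m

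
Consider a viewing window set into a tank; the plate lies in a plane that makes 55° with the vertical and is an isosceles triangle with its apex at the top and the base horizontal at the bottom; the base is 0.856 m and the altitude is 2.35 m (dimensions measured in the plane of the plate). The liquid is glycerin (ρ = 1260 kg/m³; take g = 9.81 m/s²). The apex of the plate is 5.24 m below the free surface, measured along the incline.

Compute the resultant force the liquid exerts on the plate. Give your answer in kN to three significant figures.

γ = ρg = 1260 × 9.81 / 1000 = 12.3606 kN/m³.
The plate makes 55° with the vertical, i.e. θ = 90° − 55° = 35° to the horizontal. Measuring y along the incline from the free-surface line, vertical depth h = y·sinθ with sinθ = 0.573576.
With the apex up, the centroid sits 2h/3 = 2 × 2.35/3 = 1.56667 m below the apex, so y_c = 5.24 + 1.56667 = 6.80667 m and h_c = 6.80667 × 0.573576 = 3.90414 m.
A = ½ × 0.856 × 2.35 = 1.0058 m².
Resultant F = γ·h_c·A = 12.3606 × 3.90414 × 1.0058 = 48.5374 kN.

F ≈ 48.5 kN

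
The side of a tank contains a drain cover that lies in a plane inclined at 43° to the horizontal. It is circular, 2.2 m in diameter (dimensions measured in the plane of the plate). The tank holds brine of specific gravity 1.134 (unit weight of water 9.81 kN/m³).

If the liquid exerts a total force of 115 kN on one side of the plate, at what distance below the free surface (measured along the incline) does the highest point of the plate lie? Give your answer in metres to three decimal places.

y_top ≈ 2.887 m

γ = 1.134 × 9.81 = 11.12454 kN/m³.
A = π(1.1)² = 3.80133 m².
From F = γ·h_c·A, the centroid depth is h_c = 115/(11.12454 × 3.80133) = 2.71944 m.
Let θ = 43° be the plate's angle to the horizontal; measure y along the incline from where the plane meets the free surface. Vertical depth h = y·sinθ with sinθ = 0.681998.
Along the incline, y_c = h_c/sinθ = 2.71944/0.681998 = 3.98746 m.
The centroid is at the centre, 1.1 m below the top of the plate, so the highest point sits at y_top = 3.98746 − 1.1 = 2.88746 m along the incline.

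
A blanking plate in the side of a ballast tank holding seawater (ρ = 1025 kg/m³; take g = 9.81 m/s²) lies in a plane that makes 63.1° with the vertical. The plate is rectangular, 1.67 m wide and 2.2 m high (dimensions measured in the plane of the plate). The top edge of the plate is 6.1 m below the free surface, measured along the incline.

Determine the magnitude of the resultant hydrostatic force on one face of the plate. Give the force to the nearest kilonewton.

F ≈ 120 kN

γ = ρg = 1025 × 9.81 / 1000 = 10.05525 kN/m³.
The plate makes 63.1° with the vertical, i.e. θ = 90° − 63.1° = 26.9° to the horizontal. Measuring y along the incline from the free-surface line, vertical depth h = y·sinθ with sinθ = 0.452435.
The centroid lies 2.2/2 = 1.1 m below the top edge, so y_c = 6.1 + 1.1 = 7.2 m and h_c = 7.2 × 0.452435 = 3.25753 m.
A = 1.67 × 2.2 = 3.674 m².
Resultant F = γ·h_c·A = 10.05525 × 3.25753 × 3.674 = 120.343 kN.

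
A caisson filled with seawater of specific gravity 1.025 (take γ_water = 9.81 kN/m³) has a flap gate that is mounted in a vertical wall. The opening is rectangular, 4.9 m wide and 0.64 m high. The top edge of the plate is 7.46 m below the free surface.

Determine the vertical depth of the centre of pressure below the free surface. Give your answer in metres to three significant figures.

γ = 1.025 × 9.81 = 10.05525 kN/m³.
The centroid lies 0.64/2 = 0.32 m below the top edge, so the centroid depth is h_c = 7.46 + 0.32 = 7.78 m.
A = 4.9 × 0.64 = 3.136 m².
Resultant F = γ·h_c·A = 10.05525 × 7.78 × 3.136 = 245.329 kN.
I_c = b·h³/12 = 4.9 × 0.64³/12 = 0.107042 m⁴.
Centre of pressure: y_p = y_c + I_c/(y_c·A) = 7.78 + 0.107042/(7.78 × 3.136) = 7.78 + 0.00438731 = 7.78439 m along the plane.

h_p = 7.78 m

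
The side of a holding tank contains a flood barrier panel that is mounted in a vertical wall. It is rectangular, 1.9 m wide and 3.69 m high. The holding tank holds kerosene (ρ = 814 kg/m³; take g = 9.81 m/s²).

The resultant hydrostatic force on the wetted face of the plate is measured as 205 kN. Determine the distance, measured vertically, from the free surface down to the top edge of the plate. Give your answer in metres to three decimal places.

γ = ρg = 814 × 9.81 / 1000 = 7.98534 kN/m³.
A = 1.9 × 3.69 = 7.011 m².
From F = γ·h_c·A, the centroid depth is h_c = 205/(7.98534 × 7.011) = 3.66168 m.
The centroid lies 3.69/2 = 1.845 m below the top edge, so the top edge sits at h_top = 3.66168 − 1.845 = 1.81668 m below the surface.

d_top ≈ 1.817 m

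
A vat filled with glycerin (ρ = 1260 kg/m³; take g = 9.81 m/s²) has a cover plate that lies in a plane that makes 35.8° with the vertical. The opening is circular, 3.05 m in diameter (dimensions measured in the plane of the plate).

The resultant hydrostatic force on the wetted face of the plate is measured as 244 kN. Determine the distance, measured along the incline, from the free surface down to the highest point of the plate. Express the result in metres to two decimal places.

y_top ≈ 1.81 m

γ = ρg = 1260 × 9.81 / 1000 = 12.3606 kN/m³.
A = π(1.525)² = 7.30617 m².
From F = γ·h_c·A, the centroid depth is h_c = 244/(12.3606 × 7.30617) = 2.70185 m.
The plate makes 35.8° with the vertical, i.e. θ = 90° − 35.8° = 54.2° to the horizontal. Measuring y along the incline from the free-surface line, vertical depth h = y·sinθ with sinθ = 0.811064.
Along the incline, y_c = h_c/sinθ = 2.70185/0.811064 = 3.33124 m.
The centroid is at the centre, 1.525 m below the top of the plate, so the highest point sits at y_top = 3.33124 − 1.525 = 1.80624 m along the incline.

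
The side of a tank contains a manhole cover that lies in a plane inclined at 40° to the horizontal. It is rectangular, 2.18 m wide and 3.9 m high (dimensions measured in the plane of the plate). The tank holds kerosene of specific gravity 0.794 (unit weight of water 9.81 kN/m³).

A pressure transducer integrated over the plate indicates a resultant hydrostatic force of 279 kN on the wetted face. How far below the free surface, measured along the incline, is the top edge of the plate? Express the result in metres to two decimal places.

γ = 0.794 × 9.81 = 7.78914 kN/m³.
A = 2.18 × 3.9 = 8.502 m².
From F = γ·h_c·A, the centroid depth is h_c = 279/(7.78914 × 8.502) = 4.21302 m.
Let θ = 40° be the plate's angle to the horizontal; measure y along the incline from where the plane meets the free surface. Vertical depth h = y·sinθ with sinθ = 0.642788.
Along the incline, y_c = h_c/sinθ = 4.21302/0.642788 = 6.55429 m.
The centroid lies 3.9/2 = 1.95 m below the top edge, so the top edge sits at y_top = 6.55429 − 1.95 = 4.60429 m along the incline.

y_top ≈ 4.60 m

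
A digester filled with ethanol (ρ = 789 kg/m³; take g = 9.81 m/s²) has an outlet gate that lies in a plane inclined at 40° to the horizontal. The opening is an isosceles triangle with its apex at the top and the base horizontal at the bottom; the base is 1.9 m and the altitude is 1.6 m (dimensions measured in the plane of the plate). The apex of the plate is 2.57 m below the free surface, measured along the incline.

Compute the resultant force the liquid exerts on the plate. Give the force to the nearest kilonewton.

γ = ρg = 789 × 9.81 / 1000 = 7.74009 kN/m³.
Let θ = 40° be the plate's angle to the horizontal; measure y along the incline from where the plane meets the free surface. Vertical depth h = y·sinθ with sinθ = 0.642788.
With the apex up, the centroid sits 2h/3 = 2 × 1.6/3 = 1.06667 m below the apex, so y_c = 2.57 + 1.06667 = 3.63667 m and h_c = 3.63667 × 0.642788 = 2.33761 m.
A = ½ × 1.9 × 1.6 = 1.52 m².
Resultant F = γ·h_c·A = 7.74009 × 2.33761 × 1.52 = 27.5018 kN.

F ≈ 28 kN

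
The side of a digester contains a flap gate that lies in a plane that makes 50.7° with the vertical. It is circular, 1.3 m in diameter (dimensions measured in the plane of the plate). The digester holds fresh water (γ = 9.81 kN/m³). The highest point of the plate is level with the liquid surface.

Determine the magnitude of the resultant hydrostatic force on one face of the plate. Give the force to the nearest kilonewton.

γ = 9.81 kN/m³.
The plate makes 50.7° with the vertical, i.e. θ = 90° − 50.7° = 39.3° to the horizontal. Measuring y along the incline from the free-surface line, vertical depth h = y·sinθ with sinθ = 0.633381.
The centroid is at the centre, 0.65 m below the top of the plate, so y_c = 0.65 m and h_c = 0.65 × 0.633381 = 0.411698 m.
A = π(0.65)² = 1.32732 m².
Resultant F = γ·h_c·A = 9.81 × 0.411698 × 1.32732 = 5.36072 kN.

F ≈ 5 kN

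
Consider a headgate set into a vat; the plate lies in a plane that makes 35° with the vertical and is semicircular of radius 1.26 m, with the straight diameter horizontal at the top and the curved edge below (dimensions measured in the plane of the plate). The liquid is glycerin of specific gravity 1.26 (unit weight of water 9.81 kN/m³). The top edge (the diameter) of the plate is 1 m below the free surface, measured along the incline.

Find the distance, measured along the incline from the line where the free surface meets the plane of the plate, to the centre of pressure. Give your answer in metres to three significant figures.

y_p = 1.61 m

γ = 1.26 × 9.81 = 12.3606 kN/m³.
The plate makes 35° with the vertical, i.e. θ = 90° − 35° = 55° to the horizontal. Measuring y along the incline from the free-surface line, vertical depth h = y·sinθ with sinθ = 0.819152.
The centroid of a semicircle lies 4r/(3π) = 0.534761 m from the diameter, here below the top edge, so y_c = 1 + 0.534761 = 1.53476 m and h_c = 1.53476 × 0.819152 = 1.2572 m.
A = πr²/2 = π × 1.26²/2 = 2.4938 m².
Resultant F = γ·h_c·A = 12.3606 × 1.2572 × 2.4938 = 38.753 kN.
I_c = (π/8 − 8/(9π))·r⁴ = 0.109757 × 1.26⁴ = 0.27664 m⁴.
Centre of pressure: y_p = y_c + I_c/(y_c·A) = 1.53476 + 0.27664/(1.53476 × 2.4938) = 1.53476 + 0.0722791 = 1.60704 m along the plane.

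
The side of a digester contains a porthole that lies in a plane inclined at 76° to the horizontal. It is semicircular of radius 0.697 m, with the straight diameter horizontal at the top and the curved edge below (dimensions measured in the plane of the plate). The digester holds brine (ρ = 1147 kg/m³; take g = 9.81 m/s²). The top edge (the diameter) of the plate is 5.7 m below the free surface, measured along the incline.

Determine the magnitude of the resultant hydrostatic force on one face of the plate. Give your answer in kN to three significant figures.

F ≈ 50.0 kN

γ = ρg = 1147 × 9.81 / 1000 = 11.25207 kN/m³.
Let θ = 76° be the plate's angle to the horizontal; measure y along the incline from where the plane meets the free surface. Vertical depth h = y·sinθ with sinθ = 0.970296.
The centroid of a semicircle lies 4r/(3π) = 0.295816 m from the diameter, here below the top edge, so y_c = 5.7 + 0.295816 = 5.99582 m and h_c = 5.99582 × 0.970296 = 5.81772 m.
A = πr²/2 = π × 0.697²/2 = 0.763107 m².
Resultant F = γ·h_c·A = 11.25207 × 5.81772 × 0.763107 = 49.954 kN.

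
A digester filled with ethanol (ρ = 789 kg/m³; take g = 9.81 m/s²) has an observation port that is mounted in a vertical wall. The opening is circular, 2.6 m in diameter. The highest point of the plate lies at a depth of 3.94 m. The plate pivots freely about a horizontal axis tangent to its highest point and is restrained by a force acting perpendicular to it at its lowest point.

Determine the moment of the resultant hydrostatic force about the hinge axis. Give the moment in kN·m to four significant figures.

γ = ρg = 789 × 9.81 / 1000 = 7.74009 kN/m³.
The centroid is at the centre, 1.3 m below the top of the plate, so the centroid depth is h_c = 3.94 + 1.3 = 5.24 m.
A = π(1.3)² = 5.30929 m².
Resultant F = γ·h_c·A = 7.74009 × 5.24 × 5.30929 = 215.335 kN.
I_c = πr⁴/4 = π × 1.3⁴/4 = 2.24318 m⁴.
Centre of pressure: y_p = y_c + I_c/(y_c·A) = 5.24 + 2.24318/(5.24 × 5.30929) = 5.24 + 0.0806299 = 5.32063 m along the plane.
The resultant acts 1.3 + 0.0806299 = 1.38063 m (along the plate) below the hinge at the top edge, so the moment about the hinge is M = F × 1.38063 = 215.335 × 1.38063 = 297.298 kN·m.

M ≈ 297.3 kN·m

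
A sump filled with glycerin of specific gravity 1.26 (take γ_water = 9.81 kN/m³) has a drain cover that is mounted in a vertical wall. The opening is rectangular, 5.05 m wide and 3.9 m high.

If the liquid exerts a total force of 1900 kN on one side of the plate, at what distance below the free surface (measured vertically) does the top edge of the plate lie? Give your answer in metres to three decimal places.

γ = 1.26 × 9.81 = 12.3606 kN/m³.
A = 5.05 × 3.9 = 19.695 m².
From F = γ·h_c·A, the centroid depth is h_c = 1900/(12.3606 × 19.695) = 7.80473 m.
The centroid lies 3.9/2 = 1.95 m below the top edge, so the top edge sits at h_top = 7.80473 − 1.95 = 5.85473 m below the surface.

d_top ≈ 5.855 m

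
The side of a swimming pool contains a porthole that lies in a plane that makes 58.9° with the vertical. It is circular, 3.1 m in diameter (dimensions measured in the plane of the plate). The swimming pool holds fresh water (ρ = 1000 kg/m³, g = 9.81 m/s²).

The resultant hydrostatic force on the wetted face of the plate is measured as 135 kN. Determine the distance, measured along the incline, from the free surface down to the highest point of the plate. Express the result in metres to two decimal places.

γ = ρg = 1000 × 9.81 = 9810 N/m³ = 9.81 kN/m³.
A = π(1.55)² = 7.54768 m².
From F = γ·h_c·A, the centroid depth is h_c = 135/(9.81 × 7.54768) = 1.82327 m.
The plate makes 58.9° with the vertical, i.e. θ = 90° − 58.9° = 31.1° to the horizontal. Measuring y along the incline from the free-surface line, vertical depth h = y·sinθ with sinθ = 0.516533.
Along the incline, y_c = h_c/sinθ = 1.82327/0.516533 = 3.52982 m.
The centroid is at the centre, 1.55 m below the top of the plate, so the highest point sits at y_top = 3.52982 − 1.55 = 1.97982 m along the incline.

y_top ≈ 1.98 m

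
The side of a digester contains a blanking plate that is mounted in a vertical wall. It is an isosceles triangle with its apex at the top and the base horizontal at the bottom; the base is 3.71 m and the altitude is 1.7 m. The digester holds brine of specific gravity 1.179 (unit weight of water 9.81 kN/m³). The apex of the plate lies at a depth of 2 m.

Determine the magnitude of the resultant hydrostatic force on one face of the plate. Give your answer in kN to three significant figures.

γ = 1.179 × 9.81 = 11.56599 kN/m³.
With the apex up, the centroid sits 2h/3 = 2 × 1.7/3 = 1.13333 m below the apex, so the centroid depth is h_c = 2 + 1.13333 = 3.13333 m.
A = ½ × 3.71 × 1.7 = 3.1535 m².
Resultant F = γ·h_c·A = 11.56599 × 3.13333 × 3.1535 = 114.283 kN.

F ≈ 114 kN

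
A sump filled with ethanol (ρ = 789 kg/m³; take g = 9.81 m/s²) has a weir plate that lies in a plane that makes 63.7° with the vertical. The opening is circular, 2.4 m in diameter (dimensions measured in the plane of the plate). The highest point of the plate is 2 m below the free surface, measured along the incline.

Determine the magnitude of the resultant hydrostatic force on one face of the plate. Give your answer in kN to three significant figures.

F ≈ 49.6 kN

γ = ρg = 789 × 9.81 / 1000 = 7.74009 kN/m³.
The plate makes 63.7° with the vertical, i.e. θ = 90° − 63.7° = 26.3° to the horizontal. Measuring y along the incline from the free-surface line, vertical depth h = y·sinθ with sinθ = 0.443071.
The centroid is at the centre, 1.2 m below the top of the plate, so y_c = 2 + 1.2 = 3.2 m and h_c = 3.2 × 0.443071 = 1.41783 m.
A = π(1.2)² = 4.52389 m².
Resultant F = γ·h_c·A = 7.74009 × 1.41783 × 4.52389 = 49.6458 kN.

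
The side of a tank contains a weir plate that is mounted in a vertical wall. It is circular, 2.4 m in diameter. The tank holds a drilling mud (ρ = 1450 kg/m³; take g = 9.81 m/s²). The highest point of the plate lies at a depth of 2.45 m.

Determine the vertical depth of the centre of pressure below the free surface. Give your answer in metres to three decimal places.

h_p = 3.749 m

γ = ρg = 1450 × 9.81 / 1000 = 14.2245 kN/m³.
The centroid is at the centre, 1.2 m below the top of the plate, so the centroid depth is h_c = 2.45 + 1.2 = 3.65 m.
A = π(1.2)² = 4.52389 m².
Resultant F = γ·h_c·A = 14.2245 × 3.65 × 4.52389 = 234.878 kN.
I_c = πr⁴/4 = π × 1.2⁴/4 = 1.6286 m⁴.
Centre of pressure: y_p = y_c + I_c/(y_c·A) = 3.65 + 1.6286/(3.65 × 4.52389) = 3.65 + 0.0986301 = 3.74863 m along the plane.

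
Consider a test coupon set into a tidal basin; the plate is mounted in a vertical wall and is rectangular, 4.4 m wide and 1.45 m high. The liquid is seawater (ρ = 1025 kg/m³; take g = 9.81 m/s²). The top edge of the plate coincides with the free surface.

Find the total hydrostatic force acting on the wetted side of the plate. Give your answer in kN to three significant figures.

γ = ρg = 1025 × 9.81 / 1000 = 10.05525 kN/m³.
The centroid lies 1.45/2 = 0.725 m below the top edge, so the centroid depth is h_c = 0.725 m.
A = 4.4 × 1.45 = 6.38 m².
Resultant F = γ·h_c·A = 10.05525 × 0.725 × 6.38 = 46.5106 kN.

F ≈ 46.5 kN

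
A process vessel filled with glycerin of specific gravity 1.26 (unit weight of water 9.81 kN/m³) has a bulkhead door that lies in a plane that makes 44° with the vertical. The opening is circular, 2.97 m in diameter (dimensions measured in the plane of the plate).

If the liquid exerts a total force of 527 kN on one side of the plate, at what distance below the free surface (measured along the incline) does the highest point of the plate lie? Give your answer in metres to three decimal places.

y_top ≈ 7.070 m

γ = 1.26 × 9.81 = 12.3606 kN/m³.
A = π(1.485)² = 6.92792 m².
From F = γ·h_c·A, the centroid depth is h_c = 527/(12.3606 × 6.92792) = 6.15415 m.
The plate makes 44° with the vertical, i.e. θ = 90° − 44° = 46° to the horizontal. Measuring y along the incline from the free-surface line, vertical depth h = y·sinθ with sinθ = 0.719340.
Along the incline, y_c = h_c/sinθ = 6.15415/0.719340 = 8.55527 m.
The centroid is at the centre, 1.485 m below the top of the plate, so the highest point sits at y_top = 8.55527 − 1.485 = 7.07027 m along the incline.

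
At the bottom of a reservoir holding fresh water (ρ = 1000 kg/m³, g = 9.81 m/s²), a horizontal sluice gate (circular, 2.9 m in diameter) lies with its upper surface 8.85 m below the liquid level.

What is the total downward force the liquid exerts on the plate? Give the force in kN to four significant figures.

F ≈ 573.5 kN

γ = ρg = 1000 × 9.81 = 9810 N/m³ = 9.81 kN/m³.
The plate is horizontal, so pressure is uniform at p = γ·h = 9.81 × 8.85 = 86.8185 kN/m².
A = π(1.45)² = 6.6052 m².
F = p·A = 86.8185 × 6.6052 = 573.454 kN.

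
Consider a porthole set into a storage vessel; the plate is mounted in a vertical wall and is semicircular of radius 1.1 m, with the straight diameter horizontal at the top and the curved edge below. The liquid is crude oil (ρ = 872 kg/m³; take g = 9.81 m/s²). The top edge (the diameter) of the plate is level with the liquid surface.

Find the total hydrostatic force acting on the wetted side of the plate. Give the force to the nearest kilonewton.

γ = ρg = 872 × 9.81 / 1000 = 8.55432 kN/m³.
The centroid of a semicircle lies 4r/(3π) = 0.466854 m from the diameter, here below the top edge, so the centroid depth is h_c = 0.466854 m.
A = πr²/2 = π × 1.1²/2 = 1.90066 m².
Resultant F = γ·h_c·A = 8.55432 × 0.466854 × 1.90066 = 7.59051 kN.

F ≈ 8 kN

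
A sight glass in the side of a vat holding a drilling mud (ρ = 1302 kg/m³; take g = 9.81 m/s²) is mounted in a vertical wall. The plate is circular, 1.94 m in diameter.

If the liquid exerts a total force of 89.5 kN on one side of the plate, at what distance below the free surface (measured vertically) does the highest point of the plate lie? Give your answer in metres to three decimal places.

γ = ρg = 1302 × 9.81 / 1000 = 12.77262 kN/m³.
A = π(0.97)² = 2.95592 m².
From F = γ·h_c·A, the centroid depth is h_c = 89.5/(12.77262 × 2.95592) = 2.37056 m.
The centroid is at the centre, 0.97 m below the top of the plate, so the highest point sits at h_top = 2.37056 − 0.97 = 1.40056 m below the surface.

d_top ≈ 1.401 m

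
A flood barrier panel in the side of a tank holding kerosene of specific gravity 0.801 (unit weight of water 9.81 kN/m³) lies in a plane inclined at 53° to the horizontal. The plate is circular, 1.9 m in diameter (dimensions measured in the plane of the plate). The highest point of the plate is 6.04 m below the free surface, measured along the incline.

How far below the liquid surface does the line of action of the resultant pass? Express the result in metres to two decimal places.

h_p = 5.61 m

γ = 0.801 × 9.81 = 7.85781 kN/m³.
Let θ = 53° be the plate's angle to the horizontal; measure y along the incline from where the plane meets the free surface. Vertical depth h = y·sinθ with sinθ = 0.798636.
The centroid is at the centre, 0.95 m below the top of the plate, so y_c = 6.04 + 0.95 = 6.99 m and h_c = 6.99 × 0.798636 = 5.58247 m.
A = π(0.95)² = 2.83529 m².
Resultant F = γ·h_c·A = 7.85781 × 5.58247 × 2.83529 = 124.373 kN.
I_c = πr⁴/4 = π × 0.95⁴/4 = 0.639712 m⁴.
Centre of pressure: y_p = y_c + I_c/(y_c·A) = 6.99 + 0.639712/(6.99 × 2.83529) = 6.99 + 0.0322782 = 7.02228 m along the plane.
Vertically, h_p = y_p·sinθ = 7.02228 × 0.798636 = 5.60825 m.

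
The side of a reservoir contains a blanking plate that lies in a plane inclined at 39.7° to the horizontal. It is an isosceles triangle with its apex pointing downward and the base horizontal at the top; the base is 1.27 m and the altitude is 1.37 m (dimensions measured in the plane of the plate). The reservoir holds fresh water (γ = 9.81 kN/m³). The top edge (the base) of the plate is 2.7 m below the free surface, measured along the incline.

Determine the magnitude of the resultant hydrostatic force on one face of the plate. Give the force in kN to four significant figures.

γ = 9.81 kN/m³.
Let θ = 39.7° be the plate's angle to the horizontal; measure y along the incline from where the plane meets the free surface. Vertical depth h = y·sinθ with sinθ = 0.638768.
With the apex down, the centroid sits h/3 = 1.37/3 = 0.456667 m below the base (the top edge), so y_c = 2.7 + 0.456667 = 3.15667 m and h_c = 3.15667 × 0.638768 = 2.01638 m.
A = ½ × 1.27 × 1.37 = 0.86995 m².
Resultant F = γ·h_c·A = 9.81 × 2.01638 × 0.86995 = 17.2082 kN.

F ≈ 17.21 kN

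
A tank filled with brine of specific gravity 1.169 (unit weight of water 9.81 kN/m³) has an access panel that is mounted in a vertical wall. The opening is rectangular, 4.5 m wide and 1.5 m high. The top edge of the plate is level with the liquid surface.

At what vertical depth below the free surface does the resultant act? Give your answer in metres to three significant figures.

h_p = 1.00 m

γ = 1.169 × 9.81 = 11.46789 kN/m³.
The centroid lies 1.5/2 = 0.75 m below the top edge, so the centroid depth is h_c = 0.75 m.
A = 4.5 × 1.5 = 6.75 m².
Resultant F = γ·h_c·A = 11.46789 × 0.75 × 6.75 = 58.0562 kN.
I_c = b·h³/12 = 4.5 × 1.5³/12 = 1.26562 m⁴.
Centre of pressure: y_p = y_c + I_c/(y_c·A) = 0.75 + 1.26562/(0.75 × 6.75) = 0.75 + 0.249999 = 0.999999 m along the plane.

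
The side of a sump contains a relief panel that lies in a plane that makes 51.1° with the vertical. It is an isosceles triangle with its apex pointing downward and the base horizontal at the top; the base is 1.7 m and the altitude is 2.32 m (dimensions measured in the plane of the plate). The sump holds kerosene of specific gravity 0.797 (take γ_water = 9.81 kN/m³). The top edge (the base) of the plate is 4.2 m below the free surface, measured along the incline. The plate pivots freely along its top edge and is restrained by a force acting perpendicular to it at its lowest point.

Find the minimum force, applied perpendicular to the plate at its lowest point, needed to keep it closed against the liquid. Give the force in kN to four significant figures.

γ = 0.797 × 9.81 = 7.81857 kN/m³.
The plate makes 51.1° with the vertical, i.e. θ = 90° − 51.1° = 38.9° to the horizontal. Measuring y along the incline from the free-surface line, vertical depth h = y·sinθ with sinθ = 0.627963.
With the apex down, the centroid sits h/3 = 2.32/3 = 0.773333 m below the base (the top edge), so y_c = 4.2 + 0.773333 = 4.97333 m and h_c = 4.97333 × 0.627963 = 3.12307 m.
A = ½ × 1.7 × 2.32 = 1.972 m².
Resultant F = γ·h_c·A = 7.81857 × 3.12307 × 1.972 = 48.1522 kN.
I_c = b·h³/36 = 1.7 × 2.32³/36 = 0.589672 m⁴.
Centre of pressure: y_p = y_c + I_c/(y_c·A) = 4.97333 + 0.589672/(4.97333 × 1.972) = 4.97333 + 0.0601252 = 5.03346 m along the plane.
The resultant acts 0.773333 + 0.0601252 = 0.833458 m (along the plate) below the hinge at the top edge, so the moment about the hinge is M = F × 0.833458 = 48.1522 × 0.833458 = 40.1328 kN·m.
A normal force at the bottom, 2.32 m from the hinge, must supply this moment: P = 40.1328/2.32 = 17.2986 kN.

P ≈ 17.30 kN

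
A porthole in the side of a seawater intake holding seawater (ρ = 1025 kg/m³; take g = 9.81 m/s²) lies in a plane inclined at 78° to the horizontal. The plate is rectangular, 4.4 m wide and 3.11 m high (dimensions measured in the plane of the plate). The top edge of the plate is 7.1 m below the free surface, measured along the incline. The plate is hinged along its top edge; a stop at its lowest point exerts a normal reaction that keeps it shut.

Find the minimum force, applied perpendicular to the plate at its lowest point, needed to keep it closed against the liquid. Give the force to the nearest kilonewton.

γ = ρg = 1025 × 9.81 / 1000 = 10.05525 kN/m³.
Let θ = 78° be the plate's angle to the horizontal; measure y along the incline from where the plane meets the free surface. Vertical depth h = y·sinθ with sinθ = 0.978148.
The centroid lies 3.11/2 = 1.555 m below the top edge, so y_c = 7.1 + 1.555 = 8.655 m and h_c = 8.655 × 0.978148 = 8.46587 m.
A = 4.4 × 3.11 = 13.684 m².
Resultant F = γ·h_c·A = 10.05525 × 8.46587 × 13.684 = 1164.87 kN.
I_c = b·h³/12 = 4.4 × 3.11³/12 = 11.0294 m⁴.
Centre of pressure: y_p = y_c + I_c/(y_c·A) = 8.655 + 11.0294/(8.655 × 13.684) = 8.655 + 0.0931262 = 8.74813 m along the plane.
The resultant acts 1.555 + 0.0931262 = 1.64813 m (along the plate) below the hinge at the top edge, so the moment about the hinge is M = F × 1.64813 = 1164.87 × 1.64813 = 1919.86 kN·m.
A normal force at the bottom, 3.11 m from the hinge, must supply this moment: P = 1919.86/3.11 = 617.318 kN.

P ≈ 617 kN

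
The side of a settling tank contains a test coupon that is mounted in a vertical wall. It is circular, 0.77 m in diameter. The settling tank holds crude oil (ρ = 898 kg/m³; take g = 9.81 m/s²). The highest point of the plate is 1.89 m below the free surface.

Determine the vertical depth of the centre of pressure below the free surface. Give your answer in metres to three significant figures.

γ = ρg = 898 × 9.81 / 1000 = 8.80938 kN/m³.
The centroid is at the centre, 0.385 m below the top of the plate, so the centroid depth is h_c = 1.89 + 0.385 = 2.275 m.
A = π(0.385)² = 0.465663 m².
Resultant F = γ·h_c·A = 8.80938 × 2.275 × 0.465663 = 9.33251 kN.
I_c = πr⁴/4 = π × 0.385⁴/4 = 0.0172557 m⁴.
Centre of pressure: y_p = y_c + I_c/(y_c·A) = 2.275 + 0.0172557/(2.275 × 0.465663) = 2.275 + 0.0162884 = 2.29129 m along the plane.

h_p = 2.29 m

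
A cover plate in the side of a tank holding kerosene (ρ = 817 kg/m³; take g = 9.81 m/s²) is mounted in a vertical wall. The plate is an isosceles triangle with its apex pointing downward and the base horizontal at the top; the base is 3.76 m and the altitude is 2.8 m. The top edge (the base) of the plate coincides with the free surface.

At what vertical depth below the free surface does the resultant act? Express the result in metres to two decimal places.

h_p = 1.40 m

γ = ρg = 817 × 9.81 / 1000 = 8.01477 kN/m³.
With the apex down, the centroid sits h/3 = 2.8/3 = 0.933333 m below the base (the top edge), so the centroid depth is h_c = 0.933333 m.
A = ½ × 3.76 × 2.8 = 5.264 m².
Resultant F = γ·h_c·A = 8.01477 × 0.933333 × 5.264 = 39.3771 kN.
I_c = b·h³/36 = 3.76 × 2.8³/36 = 2.29276 m⁴.
Centre of pressure: y_p = y_c + I_c/(y_c·A) = 0.933333 + 2.29276/(0.933333 × 5.264) = 0.933333 + 0.466666 = 1.4 m along the plane.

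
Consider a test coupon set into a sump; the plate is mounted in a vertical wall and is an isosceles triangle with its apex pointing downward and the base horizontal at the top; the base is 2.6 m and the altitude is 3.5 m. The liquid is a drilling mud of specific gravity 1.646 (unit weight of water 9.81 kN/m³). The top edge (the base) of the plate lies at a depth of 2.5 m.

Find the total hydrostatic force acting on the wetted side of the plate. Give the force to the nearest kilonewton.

γ = 1.646 × 9.81 = 16.14726 kN/m³.
With the apex down, the centroid sits h/3 = 3.5/3 = 1.16667 m below the base (the top edge), so the centroid depth is h_c = 2.5 + 1.16667 = 3.66667 m.
A = ½ × 2.6 × 3.5 = 4.55 m².
Resultant F = γ·h_c·A = 16.14726 × 3.66667 × 4.55 = 269.39 kN.

F ≈ 269 kN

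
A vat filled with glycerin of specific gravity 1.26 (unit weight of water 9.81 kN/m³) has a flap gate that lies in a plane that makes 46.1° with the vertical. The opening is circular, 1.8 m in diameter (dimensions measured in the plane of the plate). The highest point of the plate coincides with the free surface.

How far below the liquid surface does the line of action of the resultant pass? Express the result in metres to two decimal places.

γ = 1.26 × 9.81 = 12.3606 kN/m³.
The plate makes 46.1° with the vertical, i.e. θ = 90° − 46.1° = 43.9° to the horizontal. Measuring y along the incline from the free-surface line, vertical depth h = y·sinθ with sinθ = 0.693402.
The centroid is at the centre, 0.9 m below the top of the plate, so y_c = 0.9 m and h_c = 0.9 × 0.693402 = 0.624062 m.
A = π(0.9)² = 2.54469 m².
Resultant F = γ·h_c·A = 12.3606 × 0.624062 × 2.54469 = 19.6292 kN.
I_c = πr⁴/4 = π × 0.9⁴/4 = 0.5153 m⁴.
Centre of pressure: y_p = y_c + I_c/(y_c·A) = 0.9 + 0.5153/(0.9 × 2.54469) = 0.9 + 0.225 = 1.125 m along the plane.
Vertically, h_p = y_p·sinθ = 1.125 × 0.693402 = 0.780077 m.

h_p = 0.78 m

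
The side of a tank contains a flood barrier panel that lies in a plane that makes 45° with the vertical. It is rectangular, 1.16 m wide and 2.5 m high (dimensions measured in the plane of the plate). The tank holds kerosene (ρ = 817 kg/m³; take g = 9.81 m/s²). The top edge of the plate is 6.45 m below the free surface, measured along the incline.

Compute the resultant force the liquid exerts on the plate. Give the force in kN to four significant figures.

F ≈ 126.6 kN

γ = ρg = 817 × 9.81 / 1000 = 8.01477 kN/m³.
The plate makes 45° with the vertical, i.e. θ = 90° − 45° = 45° to the horizontal. Measuring y along the incline from the free-surface line, vertical depth h = y·sinθ with sinθ = 0.707107.
The centroid lies 2.5/2 = 1.25 m below the top edge, so y_c = 6.45 + 1.25 = 7.7 m and h_c = 7.7 × 0.707107 = 5.44472 m.
A = 1.16 × 2.5 = 2.9 m².
Resultant F = γ·h_c·A = 8.01477 × 5.44472 × 2.9 = 126.551 kN.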